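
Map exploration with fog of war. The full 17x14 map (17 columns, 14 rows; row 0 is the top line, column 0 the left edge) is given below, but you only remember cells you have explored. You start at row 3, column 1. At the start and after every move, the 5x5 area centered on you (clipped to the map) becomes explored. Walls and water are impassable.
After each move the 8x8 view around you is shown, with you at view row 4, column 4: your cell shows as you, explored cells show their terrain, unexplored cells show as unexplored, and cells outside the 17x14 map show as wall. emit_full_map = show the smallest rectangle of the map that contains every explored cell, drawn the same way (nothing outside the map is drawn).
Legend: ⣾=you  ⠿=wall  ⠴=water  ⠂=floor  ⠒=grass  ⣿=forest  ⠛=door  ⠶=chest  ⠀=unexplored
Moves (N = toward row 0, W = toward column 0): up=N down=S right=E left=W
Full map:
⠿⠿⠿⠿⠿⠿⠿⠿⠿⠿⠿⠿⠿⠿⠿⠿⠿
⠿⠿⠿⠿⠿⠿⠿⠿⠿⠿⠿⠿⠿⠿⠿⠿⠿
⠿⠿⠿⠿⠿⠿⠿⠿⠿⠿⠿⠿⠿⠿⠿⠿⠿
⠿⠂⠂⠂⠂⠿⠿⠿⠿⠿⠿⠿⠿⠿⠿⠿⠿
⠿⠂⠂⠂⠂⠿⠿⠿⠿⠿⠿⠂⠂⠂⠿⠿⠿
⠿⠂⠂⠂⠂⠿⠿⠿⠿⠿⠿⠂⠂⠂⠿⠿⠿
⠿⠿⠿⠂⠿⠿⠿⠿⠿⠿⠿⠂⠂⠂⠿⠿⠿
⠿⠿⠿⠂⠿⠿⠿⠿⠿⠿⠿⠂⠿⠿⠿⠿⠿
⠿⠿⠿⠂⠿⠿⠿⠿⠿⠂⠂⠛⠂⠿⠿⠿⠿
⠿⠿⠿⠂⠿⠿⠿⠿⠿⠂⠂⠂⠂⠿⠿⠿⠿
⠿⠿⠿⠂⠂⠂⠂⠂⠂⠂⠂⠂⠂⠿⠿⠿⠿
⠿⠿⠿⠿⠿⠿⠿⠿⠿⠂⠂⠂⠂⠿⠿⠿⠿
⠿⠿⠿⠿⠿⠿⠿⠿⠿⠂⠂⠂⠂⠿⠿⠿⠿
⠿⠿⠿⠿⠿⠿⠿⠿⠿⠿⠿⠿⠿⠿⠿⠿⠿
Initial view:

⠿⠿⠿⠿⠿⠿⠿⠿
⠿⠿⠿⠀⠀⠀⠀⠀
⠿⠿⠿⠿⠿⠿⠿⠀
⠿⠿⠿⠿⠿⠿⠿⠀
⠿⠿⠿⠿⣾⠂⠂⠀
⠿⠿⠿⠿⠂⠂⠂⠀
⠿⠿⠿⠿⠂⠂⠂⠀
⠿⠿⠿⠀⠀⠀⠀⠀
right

⠿⠿⠿⠿⠿⠿⠿⠿
⠿⠿⠀⠀⠀⠀⠀⠀
⠿⠿⠿⠿⠿⠿⠿⠀
⠿⠿⠿⠿⠿⠿⠿⠀
⠿⠿⠿⠂⣾⠂⠂⠀
⠿⠿⠿⠂⠂⠂⠂⠀
⠿⠿⠿⠂⠂⠂⠂⠀
⠿⠿⠀⠀⠀⠀⠀⠀

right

⠿⠿⠿⠿⠿⠿⠿⠿
⠿⠀⠀⠀⠀⠀⠀⠀
⠿⠿⠿⠿⠿⠿⠿⠀
⠿⠿⠿⠿⠿⠿⠿⠀
⠿⠿⠂⠂⣾⠂⠿⠀
⠿⠿⠂⠂⠂⠂⠿⠀
⠿⠿⠂⠂⠂⠂⠿⠀
⠿⠀⠀⠀⠀⠀⠀⠀

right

⠿⠿⠿⠿⠿⠿⠿⠿
⠀⠀⠀⠀⠀⠀⠀⠀
⠿⠿⠿⠿⠿⠿⠿⠀
⠿⠿⠿⠿⠿⠿⠿⠀
⠿⠂⠂⠂⣾⠿⠿⠀
⠿⠂⠂⠂⠂⠿⠿⠀
⠿⠂⠂⠂⠂⠿⠿⠀
⠀⠀⠀⠀⠀⠀⠀⠀

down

⠀⠀⠀⠀⠀⠀⠀⠀
⠿⠿⠿⠿⠿⠿⠿⠀
⠿⠿⠿⠿⠿⠿⠿⠀
⠿⠂⠂⠂⠂⠿⠿⠀
⠿⠂⠂⠂⣾⠿⠿⠀
⠿⠂⠂⠂⠂⠿⠿⠀
⠀⠀⠿⠂⠿⠿⠿⠀
⠀⠀⠀⠀⠀⠀⠀⠀

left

⠿⠀⠀⠀⠀⠀⠀⠀
⠿⠿⠿⠿⠿⠿⠿⠿
⠿⠿⠿⠿⠿⠿⠿⠿
⠿⠿⠂⠂⠂⠂⠿⠿
⠿⠿⠂⠂⣾⠂⠿⠿
⠿⠿⠂⠂⠂⠂⠿⠿
⠿⠀⠿⠿⠂⠿⠿⠿
⠿⠀⠀⠀⠀⠀⠀⠀

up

⠿⠿⠿⠿⠿⠿⠿⠿
⠿⠀⠀⠀⠀⠀⠀⠀
⠿⠿⠿⠿⠿⠿⠿⠿
⠿⠿⠿⠿⠿⠿⠿⠿
⠿⠿⠂⠂⣾⠂⠿⠿
⠿⠿⠂⠂⠂⠂⠿⠿
⠿⠿⠂⠂⠂⠂⠿⠿
⠿⠀⠿⠿⠂⠿⠿⠿

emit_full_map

⠿⠿⠿⠿⠿⠿⠿
⠿⠿⠿⠿⠿⠿⠿
⠿⠂⠂⣾⠂⠿⠿
⠿⠂⠂⠂⠂⠿⠿
⠿⠂⠂⠂⠂⠿⠿
⠀⠿⠿⠂⠿⠿⠿

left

⠿⠿⠿⠿⠿⠿⠿⠿
⠿⠿⠀⠀⠀⠀⠀⠀
⠿⠿⠿⠿⠿⠿⠿⠿
⠿⠿⠿⠿⠿⠿⠿⠿
⠿⠿⠿⠂⣾⠂⠂⠿
⠿⠿⠿⠂⠂⠂⠂⠿
⠿⠿⠿⠂⠂⠂⠂⠿
⠿⠿⠀⠿⠿⠂⠿⠿

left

⠿⠿⠿⠿⠿⠿⠿⠿
⠿⠿⠿⠀⠀⠀⠀⠀
⠿⠿⠿⠿⠿⠿⠿⠿
⠿⠿⠿⠿⠿⠿⠿⠿
⠿⠿⠿⠿⣾⠂⠂⠂
⠿⠿⠿⠿⠂⠂⠂⠂
⠿⠿⠿⠿⠂⠂⠂⠂
⠿⠿⠿⠀⠿⠿⠂⠿

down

⠿⠿⠿⠀⠀⠀⠀⠀
⠿⠿⠿⠿⠿⠿⠿⠿
⠿⠿⠿⠿⠿⠿⠿⠿
⠿⠿⠿⠿⠂⠂⠂⠂
⠿⠿⠿⠿⣾⠂⠂⠂
⠿⠿⠿⠿⠂⠂⠂⠂
⠿⠿⠿⠿⠿⠿⠂⠿
⠿⠿⠿⠀⠀⠀⠀⠀

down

⠿⠿⠿⠿⠿⠿⠿⠿
⠿⠿⠿⠿⠿⠿⠿⠿
⠿⠿⠿⠿⠂⠂⠂⠂
⠿⠿⠿⠿⠂⠂⠂⠂
⠿⠿⠿⠿⣾⠂⠂⠂
⠿⠿⠿⠿⠿⠿⠂⠿
⠿⠿⠿⠿⠿⠿⠂⠀
⠿⠿⠿⠀⠀⠀⠀⠀

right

⠿⠿⠿⠿⠿⠿⠿⠿
⠿⠿⠿⠿⠿⠿⠿⠿
⠿⠿⠿⠂⠂⠂⠂⠿
⠿⠿⠿⠂⠂⠂⠂⠿
⠿⠿⠿⠂⣾⠂⠂⠿
⠿⠿⠿⠿⠿⠂⠿⠿
⠿⠿⠿⠿⠿⠂⠿⠀
⠿⠿⠀⠀⠀⠀⠀⠀

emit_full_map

⠿⠿⠿⠿⠿⠿⠿
⠿⠿⠿⠿⠿⠿⠿
⠿⠂⠂⠂⠂⠿⠿
⠿⠂⠂⠂⠂⠿⠿
⠿⠂⣾⠂⠂⠿⠿
⠿⠿⠿⠂⠿⠿⠿
⠿⠿⠿⠂⠿⠀⠀

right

⠿⠿⠿⠿⠿⠿⠿⠿
⠿⠿⠿⠿⠿⠿⠿⠿
⠿⠿⠂⠂⠂⠂⠿⠿
⠿⠿⠂⠂⠂⠂⠿⠿
⠿⠿⠂⠂⣾⠂⠿⠿
⠿⠿⠿⠿⠂⠿⠿⠿
⠿⠿⠿⠿⠂⠿⠿⠀
⠿⠀⠀⠀⠀⠀⠀⠀

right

⠿⠿⠿⠿⠿⠿⠿⠀
⠿⠿⠿⠿⠿⠿⠿⠀
⠿⠂⠂⠂⠂⠿⠿⠀
⠿⠂⠂⠂⠂⠿⠿⠀
⠿⠂⠂⠂⣾⠿⠿⠀
⠿⠿⠿⠂⠿⠿⠿⠀
⠿⠿⠿⠂⠿⠿⠿⠀
⠀⠀⠀⠀⠀⠀⠀⠀

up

⠀⠀⠀⠀⠀⠀⠀⠀
⠿⠿⠿⠿⠿⠿⠿⠀
⠿⠿⠿⠿⠿⠿⠿⠀
⠿⠂⠂⠂⠂⠿⠿⠀
⠿⠂⠂⠂⣾⠿⠿⠀
⠿⠂⠂⠂⠂⠿⠿⠀
⠿⠿⠿⠂⠿⠿⠿⠀
⠿⠿⠿⠂⠿⠿⠿⠀

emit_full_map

⠿⠿⠿⠿⠿⠿⠿
⠿⠿⠿⠿⠿⠿⠿
⠿⠂⠂⠂⠂⠿⠿
⠿⠂⠂⠂⣾⠿⠿
⠿⠂⠂⠂⠂⠿⠿
⠿⠿⠿⠂⠿⠿⠿
⠿⠿⠿⠂⠿⠿⠿


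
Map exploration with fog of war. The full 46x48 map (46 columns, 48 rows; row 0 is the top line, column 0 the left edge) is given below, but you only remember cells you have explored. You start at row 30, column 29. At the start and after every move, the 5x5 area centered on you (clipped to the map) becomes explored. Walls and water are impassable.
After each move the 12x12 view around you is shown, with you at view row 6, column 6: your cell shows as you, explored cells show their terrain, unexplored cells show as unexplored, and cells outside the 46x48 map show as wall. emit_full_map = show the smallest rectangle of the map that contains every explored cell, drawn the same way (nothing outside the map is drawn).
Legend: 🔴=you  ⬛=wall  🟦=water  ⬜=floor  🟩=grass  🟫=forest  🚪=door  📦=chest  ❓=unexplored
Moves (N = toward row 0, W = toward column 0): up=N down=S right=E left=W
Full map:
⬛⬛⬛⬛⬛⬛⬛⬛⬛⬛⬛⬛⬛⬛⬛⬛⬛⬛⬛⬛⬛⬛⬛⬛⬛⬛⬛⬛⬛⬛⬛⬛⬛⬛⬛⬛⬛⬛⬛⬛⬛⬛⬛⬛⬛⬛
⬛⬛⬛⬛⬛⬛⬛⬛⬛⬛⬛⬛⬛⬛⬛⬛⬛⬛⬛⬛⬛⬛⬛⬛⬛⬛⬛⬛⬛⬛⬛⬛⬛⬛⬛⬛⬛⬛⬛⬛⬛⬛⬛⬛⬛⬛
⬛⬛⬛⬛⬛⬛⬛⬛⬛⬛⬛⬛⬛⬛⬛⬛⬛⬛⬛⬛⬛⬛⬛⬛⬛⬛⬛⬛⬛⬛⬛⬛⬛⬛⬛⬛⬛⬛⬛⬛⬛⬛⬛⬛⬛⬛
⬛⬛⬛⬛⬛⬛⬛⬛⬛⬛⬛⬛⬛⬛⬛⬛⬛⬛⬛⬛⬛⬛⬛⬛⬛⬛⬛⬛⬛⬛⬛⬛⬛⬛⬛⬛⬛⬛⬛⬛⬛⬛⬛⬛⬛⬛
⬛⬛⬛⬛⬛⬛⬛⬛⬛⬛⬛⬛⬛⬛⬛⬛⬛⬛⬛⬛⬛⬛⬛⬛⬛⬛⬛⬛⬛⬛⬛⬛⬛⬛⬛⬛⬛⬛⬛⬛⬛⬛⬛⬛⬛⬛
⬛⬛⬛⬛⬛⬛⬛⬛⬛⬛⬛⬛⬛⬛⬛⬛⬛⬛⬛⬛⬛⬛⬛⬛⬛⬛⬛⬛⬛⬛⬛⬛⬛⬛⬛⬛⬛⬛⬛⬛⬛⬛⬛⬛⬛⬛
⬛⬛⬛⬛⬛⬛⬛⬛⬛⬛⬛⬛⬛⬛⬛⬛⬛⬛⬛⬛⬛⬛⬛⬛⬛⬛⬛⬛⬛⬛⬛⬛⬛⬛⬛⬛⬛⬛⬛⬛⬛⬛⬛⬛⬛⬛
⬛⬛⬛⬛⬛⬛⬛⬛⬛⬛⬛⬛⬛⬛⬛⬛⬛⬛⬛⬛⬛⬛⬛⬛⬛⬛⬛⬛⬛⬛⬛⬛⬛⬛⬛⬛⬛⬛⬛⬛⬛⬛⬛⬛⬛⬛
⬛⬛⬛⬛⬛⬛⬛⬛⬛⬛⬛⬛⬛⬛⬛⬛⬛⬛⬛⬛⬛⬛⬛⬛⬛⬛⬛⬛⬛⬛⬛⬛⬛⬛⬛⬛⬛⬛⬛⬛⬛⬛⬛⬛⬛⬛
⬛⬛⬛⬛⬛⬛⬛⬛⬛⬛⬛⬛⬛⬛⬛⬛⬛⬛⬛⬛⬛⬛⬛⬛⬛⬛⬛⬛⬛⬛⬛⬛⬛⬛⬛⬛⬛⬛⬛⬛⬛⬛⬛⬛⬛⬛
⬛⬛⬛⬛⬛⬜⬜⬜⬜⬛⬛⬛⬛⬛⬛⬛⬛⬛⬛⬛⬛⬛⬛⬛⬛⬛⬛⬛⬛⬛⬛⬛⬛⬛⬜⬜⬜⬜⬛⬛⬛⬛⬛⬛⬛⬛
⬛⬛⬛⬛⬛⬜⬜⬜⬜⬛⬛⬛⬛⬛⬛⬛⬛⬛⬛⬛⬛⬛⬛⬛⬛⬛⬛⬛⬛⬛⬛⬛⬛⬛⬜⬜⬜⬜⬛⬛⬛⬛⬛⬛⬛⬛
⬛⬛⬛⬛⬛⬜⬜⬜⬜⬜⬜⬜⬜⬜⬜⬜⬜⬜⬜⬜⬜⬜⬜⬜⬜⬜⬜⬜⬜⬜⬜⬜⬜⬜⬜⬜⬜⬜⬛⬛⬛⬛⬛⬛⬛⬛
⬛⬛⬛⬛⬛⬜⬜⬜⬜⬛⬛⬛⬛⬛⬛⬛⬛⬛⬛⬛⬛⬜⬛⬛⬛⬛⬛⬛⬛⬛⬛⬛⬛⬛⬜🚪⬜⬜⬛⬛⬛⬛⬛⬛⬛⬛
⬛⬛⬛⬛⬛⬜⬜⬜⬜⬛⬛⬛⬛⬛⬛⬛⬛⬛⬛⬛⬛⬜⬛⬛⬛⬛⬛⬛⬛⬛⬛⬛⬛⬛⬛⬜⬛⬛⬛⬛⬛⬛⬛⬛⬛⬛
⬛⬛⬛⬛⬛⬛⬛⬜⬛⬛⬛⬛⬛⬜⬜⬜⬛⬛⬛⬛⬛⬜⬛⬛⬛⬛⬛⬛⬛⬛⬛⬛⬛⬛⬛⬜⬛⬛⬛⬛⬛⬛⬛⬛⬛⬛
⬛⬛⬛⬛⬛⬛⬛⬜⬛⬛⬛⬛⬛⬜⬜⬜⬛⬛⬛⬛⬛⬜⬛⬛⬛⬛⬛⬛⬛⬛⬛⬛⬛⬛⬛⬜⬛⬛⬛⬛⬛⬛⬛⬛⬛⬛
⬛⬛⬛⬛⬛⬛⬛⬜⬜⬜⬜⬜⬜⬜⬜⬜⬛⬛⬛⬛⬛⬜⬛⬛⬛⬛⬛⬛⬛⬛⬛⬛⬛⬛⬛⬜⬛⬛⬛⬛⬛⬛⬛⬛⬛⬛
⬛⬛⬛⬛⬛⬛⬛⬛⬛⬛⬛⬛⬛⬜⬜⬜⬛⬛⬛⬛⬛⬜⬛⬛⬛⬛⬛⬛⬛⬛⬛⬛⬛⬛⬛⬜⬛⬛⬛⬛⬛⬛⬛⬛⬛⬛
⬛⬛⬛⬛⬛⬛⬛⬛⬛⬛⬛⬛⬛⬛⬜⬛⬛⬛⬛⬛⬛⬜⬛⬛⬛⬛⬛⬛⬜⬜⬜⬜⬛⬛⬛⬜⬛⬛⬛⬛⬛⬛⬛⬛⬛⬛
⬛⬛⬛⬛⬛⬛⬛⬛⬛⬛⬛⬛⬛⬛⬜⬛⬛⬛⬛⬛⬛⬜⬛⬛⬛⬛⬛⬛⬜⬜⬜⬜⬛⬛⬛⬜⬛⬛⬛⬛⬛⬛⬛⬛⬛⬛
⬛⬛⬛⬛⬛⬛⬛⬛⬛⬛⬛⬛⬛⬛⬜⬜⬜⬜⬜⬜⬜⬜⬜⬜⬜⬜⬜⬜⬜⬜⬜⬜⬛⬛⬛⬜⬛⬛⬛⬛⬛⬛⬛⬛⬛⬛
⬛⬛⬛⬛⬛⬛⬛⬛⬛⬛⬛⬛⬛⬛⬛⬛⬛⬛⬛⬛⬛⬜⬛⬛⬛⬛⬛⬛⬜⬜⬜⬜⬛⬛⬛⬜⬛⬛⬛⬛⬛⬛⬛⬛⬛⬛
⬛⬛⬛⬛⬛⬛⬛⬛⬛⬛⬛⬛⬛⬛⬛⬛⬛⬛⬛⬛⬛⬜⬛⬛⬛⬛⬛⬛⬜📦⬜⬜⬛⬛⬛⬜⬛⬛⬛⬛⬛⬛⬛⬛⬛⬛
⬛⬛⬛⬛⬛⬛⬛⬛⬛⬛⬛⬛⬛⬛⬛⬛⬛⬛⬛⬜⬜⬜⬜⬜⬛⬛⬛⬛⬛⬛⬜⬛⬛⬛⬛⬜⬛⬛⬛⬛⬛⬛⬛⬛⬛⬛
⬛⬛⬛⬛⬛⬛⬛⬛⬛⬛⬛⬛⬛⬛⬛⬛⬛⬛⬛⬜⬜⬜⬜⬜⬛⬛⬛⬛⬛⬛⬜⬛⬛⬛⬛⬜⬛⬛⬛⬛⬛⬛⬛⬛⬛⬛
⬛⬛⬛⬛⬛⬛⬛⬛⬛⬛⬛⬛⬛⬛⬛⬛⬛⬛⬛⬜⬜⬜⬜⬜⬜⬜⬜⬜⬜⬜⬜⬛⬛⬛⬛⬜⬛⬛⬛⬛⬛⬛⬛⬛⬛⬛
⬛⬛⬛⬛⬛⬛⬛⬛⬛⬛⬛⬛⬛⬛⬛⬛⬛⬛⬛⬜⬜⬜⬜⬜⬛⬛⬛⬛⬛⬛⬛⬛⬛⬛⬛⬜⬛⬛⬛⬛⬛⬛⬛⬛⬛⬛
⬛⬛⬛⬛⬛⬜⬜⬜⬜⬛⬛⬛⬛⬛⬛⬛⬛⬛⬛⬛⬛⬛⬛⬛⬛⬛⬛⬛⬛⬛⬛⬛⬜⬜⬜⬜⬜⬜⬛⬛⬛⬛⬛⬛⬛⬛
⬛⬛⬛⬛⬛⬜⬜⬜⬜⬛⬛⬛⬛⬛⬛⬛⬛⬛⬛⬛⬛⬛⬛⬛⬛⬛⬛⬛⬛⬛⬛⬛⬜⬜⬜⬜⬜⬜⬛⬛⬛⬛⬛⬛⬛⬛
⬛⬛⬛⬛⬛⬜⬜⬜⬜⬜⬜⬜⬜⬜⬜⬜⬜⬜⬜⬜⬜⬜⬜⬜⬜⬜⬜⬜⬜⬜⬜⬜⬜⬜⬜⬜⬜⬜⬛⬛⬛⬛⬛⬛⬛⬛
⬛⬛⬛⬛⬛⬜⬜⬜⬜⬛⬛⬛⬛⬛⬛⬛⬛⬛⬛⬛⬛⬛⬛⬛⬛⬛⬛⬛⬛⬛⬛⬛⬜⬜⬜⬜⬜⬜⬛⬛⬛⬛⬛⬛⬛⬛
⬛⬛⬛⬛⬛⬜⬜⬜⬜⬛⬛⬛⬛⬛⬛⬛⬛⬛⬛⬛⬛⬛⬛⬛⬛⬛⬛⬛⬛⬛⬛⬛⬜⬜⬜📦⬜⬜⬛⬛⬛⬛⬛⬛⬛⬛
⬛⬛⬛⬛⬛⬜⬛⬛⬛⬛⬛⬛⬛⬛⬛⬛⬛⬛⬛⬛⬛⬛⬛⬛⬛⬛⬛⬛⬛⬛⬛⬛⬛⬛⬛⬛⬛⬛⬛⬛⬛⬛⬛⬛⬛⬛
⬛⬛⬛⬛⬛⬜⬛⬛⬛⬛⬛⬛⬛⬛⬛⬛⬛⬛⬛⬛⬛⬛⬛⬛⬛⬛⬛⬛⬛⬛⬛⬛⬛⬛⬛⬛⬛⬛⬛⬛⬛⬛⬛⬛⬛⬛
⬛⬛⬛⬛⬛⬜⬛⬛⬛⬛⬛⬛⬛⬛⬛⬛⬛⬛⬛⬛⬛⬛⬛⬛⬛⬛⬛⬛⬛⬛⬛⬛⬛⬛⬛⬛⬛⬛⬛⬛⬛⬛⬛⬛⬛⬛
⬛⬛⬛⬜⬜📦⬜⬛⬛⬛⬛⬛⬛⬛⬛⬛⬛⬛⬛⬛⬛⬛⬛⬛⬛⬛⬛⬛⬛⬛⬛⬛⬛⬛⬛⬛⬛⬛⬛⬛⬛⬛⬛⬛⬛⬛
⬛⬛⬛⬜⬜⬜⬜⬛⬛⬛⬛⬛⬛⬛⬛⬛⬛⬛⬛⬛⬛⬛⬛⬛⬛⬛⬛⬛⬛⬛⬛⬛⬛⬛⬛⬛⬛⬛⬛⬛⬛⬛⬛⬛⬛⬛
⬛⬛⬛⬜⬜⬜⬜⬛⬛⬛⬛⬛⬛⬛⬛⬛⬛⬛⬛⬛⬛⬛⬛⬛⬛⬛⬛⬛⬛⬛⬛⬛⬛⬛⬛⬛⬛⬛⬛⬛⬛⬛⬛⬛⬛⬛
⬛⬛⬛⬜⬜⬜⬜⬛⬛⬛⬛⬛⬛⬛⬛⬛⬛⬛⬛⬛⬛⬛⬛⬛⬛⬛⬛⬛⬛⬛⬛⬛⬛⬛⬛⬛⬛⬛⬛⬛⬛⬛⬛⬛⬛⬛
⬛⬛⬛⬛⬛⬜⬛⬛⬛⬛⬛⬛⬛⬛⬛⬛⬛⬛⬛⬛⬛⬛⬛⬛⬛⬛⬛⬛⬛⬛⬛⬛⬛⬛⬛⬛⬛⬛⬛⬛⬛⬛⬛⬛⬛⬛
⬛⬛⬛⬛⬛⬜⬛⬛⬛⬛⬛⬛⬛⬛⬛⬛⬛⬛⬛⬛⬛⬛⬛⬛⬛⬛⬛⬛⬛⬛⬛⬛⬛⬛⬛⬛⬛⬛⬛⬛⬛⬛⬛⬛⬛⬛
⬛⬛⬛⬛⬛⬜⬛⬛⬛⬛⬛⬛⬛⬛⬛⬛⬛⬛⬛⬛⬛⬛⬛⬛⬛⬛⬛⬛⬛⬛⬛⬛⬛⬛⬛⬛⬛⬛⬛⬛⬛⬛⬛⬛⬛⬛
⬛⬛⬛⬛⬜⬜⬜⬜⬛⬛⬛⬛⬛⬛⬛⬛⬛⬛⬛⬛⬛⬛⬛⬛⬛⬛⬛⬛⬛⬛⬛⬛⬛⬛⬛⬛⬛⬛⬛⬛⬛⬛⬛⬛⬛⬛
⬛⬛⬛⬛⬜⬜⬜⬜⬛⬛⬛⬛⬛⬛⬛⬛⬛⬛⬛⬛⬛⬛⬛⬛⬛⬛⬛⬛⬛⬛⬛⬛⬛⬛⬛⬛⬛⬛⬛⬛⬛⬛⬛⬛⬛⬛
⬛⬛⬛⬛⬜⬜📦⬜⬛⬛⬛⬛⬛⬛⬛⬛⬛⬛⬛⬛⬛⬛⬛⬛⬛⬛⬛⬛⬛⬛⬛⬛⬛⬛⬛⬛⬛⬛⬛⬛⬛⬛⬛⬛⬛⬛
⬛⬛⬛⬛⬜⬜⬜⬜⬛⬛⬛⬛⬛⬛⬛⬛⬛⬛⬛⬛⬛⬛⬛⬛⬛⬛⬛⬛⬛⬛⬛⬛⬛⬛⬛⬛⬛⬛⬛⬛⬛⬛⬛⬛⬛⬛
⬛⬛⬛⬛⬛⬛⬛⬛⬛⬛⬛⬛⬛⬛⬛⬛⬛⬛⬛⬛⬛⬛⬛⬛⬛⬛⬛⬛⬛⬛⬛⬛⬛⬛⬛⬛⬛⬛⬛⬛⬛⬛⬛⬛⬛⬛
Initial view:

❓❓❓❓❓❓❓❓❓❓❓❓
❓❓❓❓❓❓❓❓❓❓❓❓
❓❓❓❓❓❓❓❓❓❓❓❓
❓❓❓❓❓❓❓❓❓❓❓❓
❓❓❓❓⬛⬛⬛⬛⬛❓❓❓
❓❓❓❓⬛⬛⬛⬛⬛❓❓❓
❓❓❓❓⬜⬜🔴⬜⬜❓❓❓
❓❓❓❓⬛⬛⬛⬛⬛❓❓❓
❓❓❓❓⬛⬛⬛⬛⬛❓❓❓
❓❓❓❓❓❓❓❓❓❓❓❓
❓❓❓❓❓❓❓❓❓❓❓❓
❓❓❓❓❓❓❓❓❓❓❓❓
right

❓❓❓❓❓❓❓❓❓❓❓❓
❓❓❓❓❓❓❓❓❓❓❓❓
❓❓❓❓❓❓❓❓❓❓❓❓
❓❓❓❓❓❓❓❓❓❓❓❓
❓❓❓⬛⬛⬛⬛⬛⬜❓❓❓
❓❓❓⬛⬛⬛⬛⬛⬜❓❓❓
❓❓❓⬜⬜⬜🔴⬜⬜❓❓❓
❓❓❓⬛⬛⬛⬛⬛⬜❓❓❓
❓❓❓⬛⬛⬛⬛⬛⬜❓❓❓
❓❓❓❓❓❓❓❓❓❓❓❓
❓❓❓❓❓❓❓❓❓❓❓❓
❓❓❓❓❓❓❓❓❓❓❓❓

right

❓❓❓❓❓❓❓❓❓❓❓❓
❓❓❓❓❓❓❓❓❓❓❓❓
❓❓❓❓❓❓❓❓❓❓❓❓
❓❓❓❓❓❓❓❓❓❓❓❓
❓❓⬛⬛⬛⬛⬛⬜⬜❓❓❓
❓❓⬛⬛⬛⬛⬛⬜⬜❓❓❓
❓❓⬜⬜⬜⬜🔴⬜⬜❓❓❓
❓❓⬛⬛⬛⬛⬛⬜⬜❓❓❓
❓❓⬛⬛⬛⬛⬛⬜⬜❓❓❓
❓❓❓❓❓❓❓❓❓❓❓❓
❓❓❓❓❓❓❓❓❓❓❓❓
❓❓❓❓❓❓❓❓❓❓❓❓

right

❓❓❓❓❓❓❓❓❓❓❓❓
❓❓❓❓❓❓❓❓❓❓❓❓
❓❓❓❓❓❓❓❓❓❓❓❓
❓❓❓❓❓❓❓❓❓❓❓❓
❓⬛⬛⬛⬛⬛⬜⬜⬜❓❓❓
❓⬛⬛⬛⬛⬛⬜⬜⬜❓❓❓
❓⬜⬜⬜⬜⬜🔴⬜⬜❓❓❓
❓⬛⬛⬛⬛⬛⬜⬜⬜❓❓❓
❓⬛⬛⬛⬛⬛⬜⬜⬜❓❓❓
❓❓❓❓❓❓❓❓❓❓❓❓
❓❓❓❓❓❓❓❓❓❓❓❓
❓❓❓❓❓❓❓❓❓❓❓❓

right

❓❓❓❓❓❓❓❓❓❓❓❓
❓❓❓❓❓❓❓❓❓❓❓❓
❓❓❓❓❓❓❓❓❓❓❓❓
❓❓❓❓❓❓❓❓❓❓❓❓
⬛⬛⬛⬛⬛⬜⬜⬜⬜❓❓❓
⬛⬛⬛⬛⬛⬜⬜⬜⬜❓❓❓
⬜⬜⬜⬜⬜⬜🔴⬜⬜❓❓❓
⬛⬛⬛⬛⬛⬜⬜⬜⬜❓❓❓
⬛⬛⬛⬛⬛⬜⬜⬜📦❓❓❓
❓❓❓❓❓❓❓❓❓❓❓❓
❓❓❓❓❓❓❓❓❓❓❓❓
❓❓❓❓❓❓❓❓❓❓❓❓

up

❓❓❓❓❓❓❓❓❓❓❓❓
❓❓❓❓❓❓❓❓❓❓❓❓
❓❓❓❓❓❓❓❓❓❓❓❓
❓❓❓❓❓❓❓❓❓❓❓❓
❓❓❓❓⬛⬛⬛⬛⬜❓❓❓
⬛⬛⬛⬛⬛⬜⬜⬜⬜❓❓❓
⬛⬛⬛⬛⬛⬜🔴⬜⬜❓❓❓
⬜⬜⬜⬜⬜⬜⬜⬜⬜❓❓❓
⬛⬛⬛⬛⬛⬜⬜⬜⬜❓❓❓
⬛⬛⬛⬛⬛⬜⬜⬜📦❓❓❓
❓❓❓❓❓❓❓❓❓❓❓❓
❓❓❓❓❓❓❓❓❓❓❓❓

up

❓❓❓❓❓❓❓❓❓❓❓❓
❓❓❓❓❓❓❓❓❓❓❓❓
❓❓❓❓❓❓❓❓❓❓❓❓
❓❓❓❓❓❓❓❓❓❓❓❓
❓❓❓❓⬛⬛⬛⬛⬜❓❓❓
❓❓❓❓⬛⬛⬛⬛⬜❓❓❓
⬛⬛⬛⬛⬛⬜🔴⬜⬜❓❓❓
⬛⬛⬛⬛⬛⬜⬜⬜⬜❓❓❓
⬜⬜⬜⬜⬜⬜⬜⬜⬜❓❓❓
⬛⬛⬛⬛⬛⬜⬜⬜⬜❓❓❓
⬛⬛⬛⬛⬛⬜⬜⬜📦❓❓❓
❓❓❓❓❓❓❓❓❓❓❓❓

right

❓❓❓❓❓❓❓❓❓❓❓❓
❓❓❓❓❓❓❓❓❓❓❓❓
❓❓❓❓❓❓❓❓❓❓❓❓
❓❓❓❓❓❓❓❓❓❓❓❓
❓❓❓⬛⬛⬛⬛⬜⬛❓❓❓
❓❓❓⬛⬛⬛⬛⬜⬛❓❓❓
⬛⬛⬛⬛⬜⬜🔴⬜⬜❓❓❓
⬛⬛⬛⬛⬜⬜⬜⬜⬜❓❓❓
⬜⬜⬜⬜⬜⬜⬜⬜⬜❓❓❓
⬛⬛⬛⬛⬜⬜⬜⬜❓❓❓❓
⬛⬛⬛⬛⬜⬜⬜📦❓❓❓❓
❓❓❓❓❓❓❓❓❓❓❓❓

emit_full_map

❓❓❓❓⬛⬛⬛⬛⬜⬛
❓❓❓❓⬛⬛⬛⬛⬜⬛
⬛⬛⬛⬛⬛⬜⬜🔴⬜⬜
⬛⬛⬛⬛⬛⬜⬜⬜⬜⬜
⬜⬜⬜⬜⬜⬜⬜⬜⬜⬜
⬛⬛⬛⬛⬛⬜⬜⬜⬜❓
⬛⬛⬛⬛⬛⬜⬜⬜📦❓

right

❓❓❓❓❓❓❓❓❓❓❓❓
❓❓❓❓❓❓❓❓❓❓❓❓
❓❓❓❓❓❓❓❓❓❓❓❓
❓❓❓❓❓❓❓❓❓❓❓❓
❓❓⬛⬛⬛⬛⬜⬛⬛❓❓❓
❓❓⬛⬛⬛⬛⬜⬛⬛❓❓❓
⬛⬛⬛⬜⬜⬜🔴⬜⬜❓❓❓
⬛⬛⬛⬜⬜⬜⬜⬜⬜❓❓❓
⬜⬜⬜⬜⬜⬜⬜⬜⬜❓❓❓
⬛⬛⬛⬜⬜⬜⬜❓❓❓❓❓
⬛⬛⬛⬜⬜⬜📦❓❓❓❓❓
❓❓❓❓❓❓❓❓❓❓❓❓

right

❓❓❓❓❓❓❓❓❓❓❓❓
❓❓❓❓❓❓❓❓❓❓❓❓
❓❓❓❓❓❓❓❓❓❓❓❓
❓❓❓❓❓❓❓❓❓❓❓❓
❓⬛⬛⬛⬛⬜⬛⬛⬛❓❓❓
❓⬛⬛⬛⬛⬜⬛⬛⬛❓❓❓
⬛⬛⬜⬜⬜⬜🔴⬜⬛❓❓❓
⬛⬛⬜⬜⬜⬜⬜⬜⬛❓❓❓
⬜⬜⬜⬜⬜⬜⬜⬜⬛❓❓❓
⬛⬛⬜⬜⬜⬜❓❓❓❓❓❓
⬛⬛⬜⬜⬜📦❓❓❓❓❓❓
❓❓❓❓❓❓❓❓❓❓❓❓

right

❓❓❓❓❓❓❓❓❓❓❓❓
❓❓❓❓❓❓❓❓❓❓❓❓
❓❓❓❓❓❓❓❓❓❓❓❓
❓❓❓❓❓❓❓❓❓❓❓❓
⬛⬛⬛⬛⬜⬛⬛⬛⬛❓❓❓
⬛⬛⬛⬛⬜⬛⬛⬛⬛❓❓❓
⬛⬜⬜⬜⬜⬜🔴⬛⬛❓❓❓
⬛⬜⬜⬜⬜⬜⬜⬛⬛❓❓❓
⬜⬜⬜⬜⬜⬜⬜⬛⬛❓❓❓
⬛⬜⬜⬜⬜❓❓❓❓❓❓❓
⬛⬜⬜⬜📦❓❓❓❓❓❓❓
❓❓❓❓❓❓❓❓❓❓❓❓

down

❓❓❓❓❓❓❓❓❓❓❓❓
❓❓❓❓❓❓❓❓❓❓❓❓
❓❓❓❓❓❓❓❓❓❓❓❓
⬛⬛⬛⬛⬜⬛⬛⬛⬛❓❓❓
⬛⬛⬛⬛⬜⬛⬛⬛⬛❓❓❓
⬛⬜⬜⬜⬜⬜⬜⬛⬛❓❓❓
⬛⬜⬜⬜⬜⬜🔴⬛⬛❓❓❓
⬜⬜⬜⬜⬜⬜⬜⬛⬛❓❓❓
⬛⬜⬜⬜⬜⬜⬜⬛⬛❓❓❓
⬛⬜⬜⬜📦❓❓❓❓❓❓❓
❓❓❓❓❓❓❓❓❓❓❓❓
❓❓❓❓❓❓❓❓❓❓❓❓

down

❓❓❓❓❓❓❓❓❓❓❓❓
❓❓❓❓❓❓❓❓❓❓❓❓
⬛⬛⬛⬛⬜⬛⬛⬛⬛❓❓❓
⬛⬛⬛⬛⬜⬛⬛⬛⬛❓❓❓
⬛⬜⬜⬜⬜⬜⬜⬛⬛❓❓❓
⬛⬜⬜⬜⬜⬜⬜⬛⬛❓❓❓
⬜⬜⬜⬜⬜⬜🔴⬛⬛❓❓❓
⬛⬜⬜⬜⬜⬜⬜⬛⬛❓❓❓
⬛⬜⬜⬜📦⬜⬜⬛⬛❓❓❓
❓❓❓❓❓❓❓❓❓❓❓❓
❓❓❓❓❓❓❓❓❓❓❓❓
❓❓❓❓❓❓❓❓❓❓❓❓

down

❓❓❓❓❓❓❓❓❓❓❓❓
⬛⬛⬛⬛⬜⬛⬛⬛⬛❓❓❓
⬛⬛⬛⬛⬜⬛⬛⬛⬛❓❓❓
⬛⬜⬜⬜⬜⬜⬜⬛⬛❓❓❓
⬛⬜⬜⬜⬜⬜⬜⬛⬛❓❓❓
⬜⬜⬜⬜⬜⬜⬜⬛⬛❓❓❓
⬛⬜⬜⬜⬜⬜🔴⬛⬛❓❓❓
⬛⬜⬜⬜📦⬜⬜⬛⬛❓❓❓
❓❓❓❓⬛⬛⬛⬛⬛❓❓❓
❓❓❓❓❓❓❓❓❓❓❓❓
❓❓❓❓❓❓❓❓❓❓❓❓
❓❓❓❓❓❓❓❓❓❓❓❓

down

⬛⬛⬛⬛⬜⬛⬛⬛⬛❓❓❓
⬛⬛⬛⬛⬜⬛⬛⬛⬛❓❓❓
⬛⬜⬜⬜⬜⬜⬜⬛⬛❓❓❓
⬛⬜⬜⬜⬜⬜⬜⬛⬛❓❓❓
⬜⬜⬜⬜⬜⬜⬜⬛⬛❓❓❓
⬛⬜⬜⬜⬜⬜⬜⬛⬛❓❓❓
⬛⬜⬜⬜📦⬜🔴⬛⬛❓❓❓
❓❓❓❓⬛⬛⬛⬛⬛❓❓❓
❓❓❓❓⬛⬛⬛⬛⬛❓❓❓
❓❓❓❓❓❓❓❓❓❓❓❓
❓❓❓❓❓❓❓❓❓❓❓❓
❓❓❓❓❓❓❓❓❓❓❓❓

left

❓⬛⬛⬛⬛⬜⬛⬛⬛⬛❓❓
❓⬛⬛⬛⬛⬜⬛⬛⬛⬛❓❓
⬛⬛⬜⬜⬜⬜⬜⬜⬛⬛❓❓
⬛⬛⬜⬜⬜⬜⬜⬜⬛⬛❓❓
⬜⬜⬜⬜⬜⬜⬜⬜⬛⬛❓❓
⬛⬛⬜⬜⬜⬜⬜⬜⬛⬛❓❓
⬛⬛⬜⬜⬜📦🔴⬜⬛⬛❓❓
❓❓❓❓⬛⬛⬛⬛⬛⬛❓❓
❓❓❓❓⬛⬛⬛⬛⬛⬛❓❓
❓❓❓❓❓❓❓❓❓❓❓❓
❓❓❓❓❓❓❓❓❓❓❓❓
❓❓❓❓❓❓❓❓❓❓❓❓

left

❓❓⬛⬛⬛⬛⬜⬛⬛⬛⬛❓
❓❓⬛⬛⬛⬛⬜⬛⬛⬛⬛❓
⬛⬛⬛⬜⬜⬜⬜⬜⬜⬛⬛❓
⬛⬛⬛⬜⬜⬜⬜⬜⬜⬛⬛❓
⬜⬜⬜⬜⬜⬜⬜⬜⬜⬛⬛❓
⬛⬛⬛⬜⬜⬜⬜⬜⬜⬛⬛❓
⬛⬛⬛⬜⬜⬜🔴⬜⬜⬛⬛❓
❓❓❓❓⬛⬛⬛⬛⬛⬛⬛❓
❓❓❓❓⬛⬛⬛⬛⬛⬛⬛❓
❓❓❓❓❓❓❓❓❓❓❓❓
❓❓❓❓❓❓❓❓❓❓❓❓
❓❓❓❓❓❓❓❓❓❓❓❓

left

❓❓❓⬛⬛⬛⬛⬜⬛⬛⬛⬛
❓❓❓⬛⬛⬛⬛⬜⬛⬛⬛⬛
⬛⬛⬛⬛⬜⬜⬜⬜⬜⬜⬛⬛
⬛⬛⬛⬛⬜⬜⬜⬜⬜⬜⬛⬛
⬜⬜⬜⬜⬜⬜⬜⬜⬜⬜⬛⬛
⬛⬛⬛⬛⬜⬜⬜⬜⬜⬜⬛⬛
⬛⬛⬛⬛⬜⬜🔴📦⬜⬜⬛⬛
❓❓❓❓⬛⬛⬛⬛⬛⬛⬛⬛
❓❓❓❓⬛⬛⬛⬛⬛⬛⬛⬛
❓❓❓❓❓❓❓❓❓❓❓❓
❓❓❓❓❓❓❓❓❓❓❓❓
❓❓❓❓❓❓❓❓❓❓❓❓

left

❓❓❓❓⬛⬛⬛⬛⬜⬛⬛⬛
❓❓❓❓⬛⬛⬛⬛⬜⬛⬛⬛
⬛⬛⬛⬛⬛⬜⬜⬜⬜⬜⬜⬛
⬛⬛⬛⬛⬛⬜⬜⬜⬜⬜⬜⬛
⬜⬜⬜⬜⬜⬜⬜⬜⬜⬜⬜⬛
⬛⬛⬛⬛⬛⬜⬜⬜⬜⬜⬜⬛
⬛⬛⬛⬛⬛⬜🔴⬜📦⬜⬜⬛
❓❓❓❓⬛⬛⬛⬛⬛⬛⬛⬛
❓❓❓❓⬛⬛⬛⬛⬛⬛⬛⬛
❓❓❓❓❓❓❓❓❓❓❓❓
❓❓❓❓❓❓❓❓❓❓❓❓
❓❓❓❓❓❓❓❓❓❓❓❓

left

❓❓❓❓❓⬛⬛⬛⬛⬜⬛⬛
❓❓❓❓❓⬛⬛⬛⬛⬜⬛⬛
❓⬛⬛⬛⬛⬛⬜⬜⬜⬜⬜⬜
❓⬛⬛⬛⬛⬛⬜⬜⬜⬜⬜⬜
❓⬜⬜⬜⬜⬜⬜⬜⬜⬜⬜⬜
❓⬛⬛⬛⬛⬛⬜⬜⬜⬜⬜⬜
❓⬛⬛⬛⬛⬛🔴⬜⬜📦⬜⬜
❓❓❓❓⬛⬛⬛⬛⬛⬛⬛⬛
❓❓❓❓⬛⬛⬛⬛⬛⬛⬛⬛
❓❓❓❓❓❓❓❓❓❓❓❓
❓❓❓❓❓❓❓❓❓❓❓❓
❓❓❓❓❓❓❓❓❓❓❓❓

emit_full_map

❓❓❓❓⬛⬛⬛⬛⬜⬛⬛⬛⬛
❓❓❓❓⬛⬛⬛⬛⬜⬛⬛⬛⬛
⬛⬛⬛⬛⬛⬜⬜⬜⬜⬜⬜⬛⬛
⬛⬛⬛⬛⬛⬜⬜⬜⬜⬜⬜⬛⬛
⬜⬜⬜⬜⬜⬜⬜⬜⬜⬜⬜⬛⬛
⬛⬛⬛⬛⬛⬜⬜⬜⬜⬜⬜⬛⬛
⬛⬛⬛⬛⬛🔴⬜⬜📦⬜⬜⬛⬛
❓❓❓⬛⬛⬛⬛⬛⬛⬛⬛⬛⬛
❓❓❓⬛⬛⬛⬛⬛⬛⬛⬛⬛⬛


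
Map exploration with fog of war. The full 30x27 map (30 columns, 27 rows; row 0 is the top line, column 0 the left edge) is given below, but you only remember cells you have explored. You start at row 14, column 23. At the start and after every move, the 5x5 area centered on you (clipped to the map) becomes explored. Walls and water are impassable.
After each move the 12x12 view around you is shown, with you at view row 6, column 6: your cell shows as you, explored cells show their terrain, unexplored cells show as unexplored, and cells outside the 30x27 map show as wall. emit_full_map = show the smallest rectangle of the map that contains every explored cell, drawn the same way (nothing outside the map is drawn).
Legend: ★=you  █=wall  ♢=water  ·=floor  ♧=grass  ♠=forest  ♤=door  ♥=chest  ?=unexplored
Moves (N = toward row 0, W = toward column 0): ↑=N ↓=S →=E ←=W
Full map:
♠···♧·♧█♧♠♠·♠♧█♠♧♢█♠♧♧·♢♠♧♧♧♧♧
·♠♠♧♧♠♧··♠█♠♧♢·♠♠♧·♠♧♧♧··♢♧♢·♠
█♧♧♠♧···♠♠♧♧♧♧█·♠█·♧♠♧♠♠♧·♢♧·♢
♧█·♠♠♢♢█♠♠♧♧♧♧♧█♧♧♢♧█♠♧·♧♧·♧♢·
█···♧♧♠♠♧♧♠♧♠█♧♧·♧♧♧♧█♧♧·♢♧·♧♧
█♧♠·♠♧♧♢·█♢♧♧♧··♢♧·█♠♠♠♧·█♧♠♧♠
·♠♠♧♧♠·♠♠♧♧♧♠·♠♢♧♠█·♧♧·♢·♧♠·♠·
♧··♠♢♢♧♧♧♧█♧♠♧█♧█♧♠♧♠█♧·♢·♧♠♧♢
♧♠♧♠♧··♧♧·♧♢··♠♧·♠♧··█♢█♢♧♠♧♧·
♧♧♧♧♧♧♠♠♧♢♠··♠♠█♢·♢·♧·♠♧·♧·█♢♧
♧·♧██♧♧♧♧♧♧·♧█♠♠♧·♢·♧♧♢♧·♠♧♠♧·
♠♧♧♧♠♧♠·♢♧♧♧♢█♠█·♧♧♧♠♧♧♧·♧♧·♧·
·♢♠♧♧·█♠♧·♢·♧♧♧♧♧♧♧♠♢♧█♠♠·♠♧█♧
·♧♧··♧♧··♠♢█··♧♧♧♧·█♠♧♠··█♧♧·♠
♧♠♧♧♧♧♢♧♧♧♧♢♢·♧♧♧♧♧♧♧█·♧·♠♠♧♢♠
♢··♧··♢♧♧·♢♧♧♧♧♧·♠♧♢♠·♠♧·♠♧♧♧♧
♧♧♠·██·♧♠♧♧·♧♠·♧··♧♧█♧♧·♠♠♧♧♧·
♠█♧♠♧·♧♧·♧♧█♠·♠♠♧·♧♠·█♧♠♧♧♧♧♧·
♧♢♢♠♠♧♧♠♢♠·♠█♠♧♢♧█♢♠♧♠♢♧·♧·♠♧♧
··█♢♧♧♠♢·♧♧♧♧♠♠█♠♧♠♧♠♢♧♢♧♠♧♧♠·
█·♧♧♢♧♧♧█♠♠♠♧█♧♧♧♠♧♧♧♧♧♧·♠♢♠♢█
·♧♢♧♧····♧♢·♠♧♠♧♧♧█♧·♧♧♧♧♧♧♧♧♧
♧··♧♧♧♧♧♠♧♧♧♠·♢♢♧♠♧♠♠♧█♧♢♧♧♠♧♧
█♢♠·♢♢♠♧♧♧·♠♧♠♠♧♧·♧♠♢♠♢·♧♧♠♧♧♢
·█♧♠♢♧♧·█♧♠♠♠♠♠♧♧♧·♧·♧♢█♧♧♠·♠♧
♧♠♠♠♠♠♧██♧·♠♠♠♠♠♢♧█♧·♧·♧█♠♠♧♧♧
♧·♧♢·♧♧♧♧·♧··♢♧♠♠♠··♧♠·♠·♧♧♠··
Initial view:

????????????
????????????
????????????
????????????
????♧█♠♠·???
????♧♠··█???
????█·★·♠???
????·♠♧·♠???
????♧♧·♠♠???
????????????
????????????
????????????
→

????????????
????????????
????????????
????????????
???♧█♠♠·♠???
???♧♠··█♧???
???█·♧★♠♠???
???·♠♧·♠♧???
???♧♧·♠♠♧???
????????????
????????????
????????????

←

????????????
????????????
????????????
????????????
????♧█♠♠·♠??
????♧♠··█♧??
????█·★·♠♠??
????·♠♧·♠♧??
????♧♧·♠♠♧??
????????????
????????????
????????????

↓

????????????
????????????
????????????
????♧█♠♠·♠??
????♧♠··█♧??
????█·♧·♠♠??
????·♠★·♠♧??
????♧♧·♠♠♧??
????█♧♠♧♧???
????????????
????????????
????????????

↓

????????????
????????????
????♧█♠♠·♠??
????♧♠··█♧??
????█·♧·♠♠??
????·♠♧·♠♧??
????♧♧★♠♠♧??
????█♧♠♧♧???
????♠♢♧·♧???
????????????
????????????
????????????

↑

????????????
????????????
????????????
????♧█♠♠·♠??
????♧♠··█♧??
????█·♧·♠♠??
????·♠★·♠♧??
????♧♧·♠♠♧??
????█♧♠♧♧???
????♠♢♧·♧???
????????????
????????????

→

????????????
????????????
????????????
???♧█♠♠·♠???
???♧♠··█♧???
???█·♧·♠♠???
???·♠♧★♠♧???
???♧♧·♠♠♧???
???█♧♠♧♧♧???
???♠♢♧·♧????
????????????
????????????

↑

????????????
????????????
????????????
????????????
???♧█♠♠·♠???
???♧♠··█♧???
???█·♧★♠♠???
???·♠♧·♠♧???
???♧♧·♠♠♧???
???█♧♠♧♧♧???
???♠♢♧·♧????
????????????

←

????????????
????????????
????????????
????????????
????♧█♠♠·♠??
????♧♠··█♧??
????█·★·♠♠??
????·♠♧·♠♧??
????♧♧·♠♠♧??
????█♧♠♧♧♧??
????♠♢♧·♧???
????????????

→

????????????
????????????
????????????
????????????
???♧█♠♠·♠???
???♧♠··█♧???
???█·♧★♠♠???
???·♠♧·♠♧???
???♧♧·♠♠♧???
???█♧♠♧♧♧???
???♠♢♧·♧????
????????????

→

???????????█
???????????█
???????????█
???????????█
??♧█♠♠·♠♧??█
??♧♠··█♧♧??█
??█·♧·★♠♧??█
??·♠♧·♠♧♧??█
??♧♧·♠♠♧♧??█
??█♧♠♧♧♧???█
??♠♢♧·♧????█
???????????█

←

????????????
????????????
????????????
????????????
???♧█♠♠·♠♧??
???♧♠··█♧♧??
???█·♧★♠♠♧??
???·♠♧·♠♧♧??
???♧♧·♠♠♧♧??
???█♧♠♧♧♧???
???♠♢♧·♧????
????????????

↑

????????????
????????????
????????????
????????????
????♧♧·♧♧???
???♧█♠♠·♠♧??
???♧♠·★█♧♧??
???█·♧·♠♠♧??
???·♠♧·♠♧♧??
???♧♧·♠♠♧♧??
???█♧♠♧♧♧???
???♠♢♧·♧????

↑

????????????
????????????
????????????
????????????
????♢♧·♠♧???
????♧♧·♧♧???
???♧█♠★·♠♧??
???♧♠··█♧♧??
???█·♧·♠♠♧??
???·♠♧·♠♧♧??
???♧♧·♠♠♧♧??
???█♧♠♧♧♧???

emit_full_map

?♢♧·♠♧?
?♧♧·♧♧?
♧█♠★·♠♧
♧♠··█♧♧
█·♧·♠♠♧
·♠♧·♠♧♧
♧♧·♠♠♧♧
█♧♠♧♧♧?
♠♢♧·♧??

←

????????????
????????????
????????????
????????????
????♧♢♧·♠♧??
????♧♧♧·♧♧??
????♧█★♠·♠♧?
????♧♠··█♧♧?
????█·♧·♠♠♧?
????·♠♧·♠♧♧?
????♧♧·♠♠♧♧?
????█♧♠♧♧♧??

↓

????????????
????????????
????????????
????♧♢♧·♠♧??
????♧♧♧·♧♧??
????♧█♠♠·♠♧?
????♧♠★·█♧♧?
????█·♧·♠♠♧?
????·♠♧·♠♧♧?
????♧♧·♠♠♧♧?
????█♧♠♧♧♧??
????♠♢♧·♧???

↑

????????????
????????????
????????????
????????????
????♧♢♧·♠♧??
????♧♧♧·♧♧??
????♧█★♠·♠♧?
????♧♠··█♧♧?
????█·♧·♠♠♧?
????·♠♧·♠♧♧?
????♧♧·♠♠♧♧?
????█♧♠♧♧♧??

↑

????????????
????????????
????????????
????????????
????·♠♧·♧???
????♧♢♧·♠♧??
????♧♧★·♧♧??
????♧█♠♠·♠♧?
????♧♠··█♧♧?
????█·♧·♠♠♧?
????·♠♧·♠♧♧?
????♧♧·♠♠♧♧?

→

????????????
????????????
????????????
????????????
???·♠♧·♧·???
???♧♢♧·♠♧???
???♧♧♧★♧♧???
???♧█♠♠·♠♧??
???♧♠··█♧♧??
???█·♧·♠♠♧??
???·♠♧·♠♧♧??
???♧♧·♠♠♧♧??

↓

????????????
????????????
????????????
???·♠♧·♧·???
???♧♢♧·♠♧???
???♧♧♧·♧♧???
???♧█♠★·♠♧??
???♧♠··█♧♧??
???█·♧·♠♠♧??
???·♠♧·♠♧♧??
???♧♧·♠♠♧♧??
???█♧♠♧♧♧???

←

????????????
????????????
????????????
????·♠♧·♧·??
????♧♢♧·♠♧??
????♧♧♧·♧♧??
????♧█★♠·♠♧?
????♧♠··█♧♧?
????█·♧·♠♠♧?
????·♠♧·♠♧♧?
????♧♧·♠♠♧♧?
????█♧♠♧♧♧??

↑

????????????
????????????
????????????
????????????
????·♠♧·♧·??
????♧♢♧·♠♧??
????♧♧★·♧♧??
????♧█♠♠·♠♧?
????♧♠··█♧♧?
????█·♧·♠♠♧?
????·♠♧·♠♧♧?
????♧♧·♠♠♧♧?

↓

????????????
????????????
????????????
????·♠♧·♧·??
????♧♢♧·♠♧??
????♧♧♧·♧♧??
????♧█★♠·♠♧?
????♧♠··█♧♧?
????█·♧·♠♠♧?
????·♠♧·♠♧♧?
????♧♧·♠♠♧♧?
????█♧♠♧♧♧??

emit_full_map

·♠♧·♧·?
♧♢♧·♠♧?
♧♧♧·♧♧?
♧█★♠·♠♧
♧♠··█♧♧
█·♧·♠♠♧
·♠♧·♠♧♧
♧♧·♠♠♧♧
█♧♠♧♧♧?
♠♢♧·♧??

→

????????????
????????????
????????????
???·♠♧·♧·???
???♧♢♧·♠♧???
???♧♧♧·♧♧???
???♧█♠★·♠♧??
???♧♠··█♧♧??
???█·♧·♠♠♧??
???·♠♧·♠♧♧??
???♧♧·♠♠♧♧??
???█♧♠♧♧♧???

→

???????????█
???????????█
???????????█
??·♠♧·♧·???█
??♧♢♧·♠♧♠??█
??♧♧♧·♧♧·??█
??♧█♠♠★♠♧??█
??♧♠··█♧♧??█
??█·♧·♠♠♧??█
??·♠♧·♠♧♧??█
??♧♧·♠♠♧♧??█
??█♧♠♧♧♧???█

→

??????????██
??????????██
??????????██
?·♠♧·♧·???██
?♧♢♧·♠♧♠♧?██
?♧♧♧·♧♧·♧?██
?♧█♠♠·★♧█?██
?♧♠··█♧♧·?██
?█·♧·♠♠♧♢?██
?·♠♧·♠♧♧??██
?♧♧·♠♠♧♧??██
?█♧♠♧♧♧???██

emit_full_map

·♠♧·♧·??
♧♢♧·♠♧♠♧
♧♧♧·♧♧·♧
♧█♠♠·★♧█
♧♠··█♧♧·
█·♧·♠♠♧♢
·♠♧·♠♧♧?
♧♧·♠♠♧♧?
█♧♠♧♧♧??
♠♢♧·♧???


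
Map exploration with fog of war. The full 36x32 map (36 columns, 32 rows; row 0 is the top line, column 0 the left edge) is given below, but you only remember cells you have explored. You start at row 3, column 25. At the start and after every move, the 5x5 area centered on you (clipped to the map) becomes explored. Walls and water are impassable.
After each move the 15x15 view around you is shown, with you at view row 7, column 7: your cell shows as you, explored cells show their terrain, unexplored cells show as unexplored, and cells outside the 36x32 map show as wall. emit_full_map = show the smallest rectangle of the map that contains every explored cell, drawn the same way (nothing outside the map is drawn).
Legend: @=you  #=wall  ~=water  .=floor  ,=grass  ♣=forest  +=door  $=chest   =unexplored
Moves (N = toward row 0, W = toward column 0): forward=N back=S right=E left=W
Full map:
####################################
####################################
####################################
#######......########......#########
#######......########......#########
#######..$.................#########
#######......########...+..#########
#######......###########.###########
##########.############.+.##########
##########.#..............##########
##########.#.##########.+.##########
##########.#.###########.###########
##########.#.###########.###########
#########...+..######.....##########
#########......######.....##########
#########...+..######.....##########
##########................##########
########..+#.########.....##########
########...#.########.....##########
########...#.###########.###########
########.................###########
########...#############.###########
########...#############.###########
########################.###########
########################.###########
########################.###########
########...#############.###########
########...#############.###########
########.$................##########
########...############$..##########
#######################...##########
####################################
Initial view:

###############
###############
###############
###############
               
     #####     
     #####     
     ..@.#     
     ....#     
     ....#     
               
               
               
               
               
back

###############
###############
###############
               
     #####     
     #####     
     ....#     
     ..@.#     
     ....#     
     .+..#     
               
               
               
               
               

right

###############
###############
###############
               
    #####      
    ######     
    ....##     
    ...@##     
    ....##     
    .+..##     
               
               
               
               
               

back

###############
###############
               
    #####      
    ######     
    ....##     
    ....##     
    ...@##     
    .+..##     
     .####     
               
               
               
               
               

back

###############
               
    #####      
    ######     
    ....##     
    ....##     
    ....##     
    .+.@##     
     .####     
     +.###     
               
               
               
               
               

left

###############
               
     #####     
     ######    
     ....##    
     ....##    
     ....##    
     .+@.##    
     #.####    
     .+.###    
               
               
               
               
               

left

###############
               
      #####    
      ######   
      ....##   
     .....##   
     .....##   
     ..@..##   
     ##.####   
     #.+.###   
               
               
               
               
               

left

###############
               
       #####   
       ######  
       ....##  
     ......##  
     ......##  
     ..@+..##  
     ###.####  
     ##.+.###  
               
               
               
               
               

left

###############
               
        #####  
        ###### 
        ....## 
     #......## 
     .......## 
     #.@.+..## 
     ####.#### 
     ###.+.### 
               
               
               
               
               

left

###############
               
         ##### 
         ######
         ....##
     ##......##
     ........##
     ##@..+..##
     #####.####
     ####.+.###
               
               
               
               
               

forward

###############
###############
               
         ##### 
         ######
     ##......##
     ##......##
     ..@.....##
     ##...+..##
     #####.####
     ####.+.###
               
               
               
               

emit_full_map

    ##### 
    ######
##......##
##......##
..@.....##
##...+..##
#####.####
####.+.###

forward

###############
###############
###############
               
         ##### 
     ##########
     ##......##
     ##@.....##
     ........##
     ##...+..##
     #####.####
     ####.+.###
               
               
               

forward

###############
###############
###############
###############
               
     ######### 
     ##########
     ##@.....##
     ##......##
     ........##
     ##...+..##
     #####.####
     ####.+.###
               
               

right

###############
###############
###############
###############
               
    #########  
    ########## 
    ##.@....## 
    ##......## 
    ........## 
    ##...+..## 
    #####.#### 
    ####.+.### 
               
               

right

###############
###############
###############
###############
               
   #########   
   ##########  
   ##..@...##  
   ##......##  
   ........##  
   ##...+..##  
   #####.####  
   ####.+.###  
               
               

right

###############
###############
###############
###############
               
  #########    
  ##########   
  ##...@..##   
  ##......##   
  ........##   
  ##...+..##   
  #####.####   
  ####.+.###   
               
               

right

###############
###############
###############
###############
               
 #########     
 ##########    
 ##....@.##    
 ##......##    
 ........##    
 ##...+..##    
 #####.####    
 ####.+.###    
               
               

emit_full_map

######### 
##########
##....@.##
##......##
........##
##...+..##
#####.####
####.+.###


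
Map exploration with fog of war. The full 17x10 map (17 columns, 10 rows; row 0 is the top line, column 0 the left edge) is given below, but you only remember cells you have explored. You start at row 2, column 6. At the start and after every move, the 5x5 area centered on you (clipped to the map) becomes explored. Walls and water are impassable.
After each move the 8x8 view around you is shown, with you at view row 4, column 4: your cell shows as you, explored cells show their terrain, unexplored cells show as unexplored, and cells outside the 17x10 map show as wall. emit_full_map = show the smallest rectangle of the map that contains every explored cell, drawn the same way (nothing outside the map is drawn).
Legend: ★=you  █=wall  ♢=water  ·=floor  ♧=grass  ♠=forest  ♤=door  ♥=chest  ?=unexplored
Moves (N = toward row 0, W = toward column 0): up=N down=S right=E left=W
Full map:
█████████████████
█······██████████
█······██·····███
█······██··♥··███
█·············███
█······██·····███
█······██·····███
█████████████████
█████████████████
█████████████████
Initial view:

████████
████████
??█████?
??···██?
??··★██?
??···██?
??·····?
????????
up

████████
████████
████████
??█████?
??··★██?
??···██?
??···██?
??·····?

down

████████
████████
??█████?
??···██?
??··★██?
??···██?
??·····?
????????

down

████████
??█████?
??···██?
??···██?
??··★██?
??·····?
??···██?
????????

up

████████
████████
??█████?
??···██?
??··★██?
??···██?
??·····?
??···██?

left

████████
████████
??██████
??····██
??··★·██
??····██
??······
???···██

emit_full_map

██████
····██
··★·██
····██
······
?···██

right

████████
████████
?██████?
?····██?
?···★██?
?····██?
?······?
??···██?

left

████████
████████
??██████
??····██
??··★·██
??····██
??······
???···██

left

████████
████████
??██████
??·····█
??··★··█
??·····█
??······
????···█

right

████████
████████
?███████
?·····██
?···★·██
?·····██
?·······
???···██

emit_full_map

███████
·····██
···★·██
·····██
·······
??···██
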